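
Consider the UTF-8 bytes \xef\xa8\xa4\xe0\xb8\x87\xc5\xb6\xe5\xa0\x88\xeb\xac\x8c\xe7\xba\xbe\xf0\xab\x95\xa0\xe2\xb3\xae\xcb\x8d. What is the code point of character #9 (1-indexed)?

U+02CD

Offset 0: leading byte 0xEF = 11101111 → 3-byte char #1 = EF A8 A4.
Offset 3: leading byte 0xE0 = 11100000 → 3-byte char #2 = E0 B8 87.
Offset 6: leading byte 0xC5 = 11000101 → 2-byte char #3 = C5 B6.
Offset 8: leading byte 0xE5 = 11100101 → 3-byte char #4 = E5 A0 88.
Offset 11: leading byte 0xEB = 11101011 → 3-byte char #5 = EB AC 8C.
Offset 14: leading byte 0xE7 = 11100111 → 3-byte char #6 = E7 BA BE.
Offset 17: leading byte 0xF0 = 11110000 → 4-byte char #7 = F0 AB 95 A0.
Offset 21: leading byte 0xE2 = 11100010 → 3-byte char #8 = E2 B3 AE.
Offset 24: leading byte 0xCB = 11001011 → 2-byte char #9 = CB 8D.
Leading byte 0xCB = 11001011 matches 110xxxxx → 2-byte sequence.
Byte 1: 0xCB = 11001011, payload 01011 (5 bits).
Byte 2: 0x8D = 10001101 (10xxxxxx ✓), payload 001101.
Concatenate: 01011001101 = 0x2CD (11 bits → U+02CD).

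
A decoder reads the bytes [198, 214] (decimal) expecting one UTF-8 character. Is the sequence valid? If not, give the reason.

Leading byte 0xC6 = 11000110 → 2-byte form.
Byte 2 is 0xD6 = 11010110, which is not 10xxxxxx — expected a continuation byte.

invalid (non-continuation byte where continuation expected)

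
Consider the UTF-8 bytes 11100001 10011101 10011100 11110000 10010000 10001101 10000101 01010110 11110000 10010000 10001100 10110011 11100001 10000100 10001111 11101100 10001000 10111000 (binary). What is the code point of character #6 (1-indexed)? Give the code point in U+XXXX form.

U+C238

Offset 0: leading byte 0xE1 = 11100001 → 3-byte char #1 = E1 9D 9C.
Offset 3: leading byte 0xF0 = 11110000 → 4-byte char #2 = F0 90 8D 85.
Offset 7: leading byte 0x56 = 01010110 → 1-byte char #3 = 56.
Offset 8: leading byte 0xF0 = 11110000 → 4-byte char #4 = F0 90 8C B3.
Offset 12: leading byte 0xE1 = 11100001 → 3-byte char #5 = E1 84 8F.
Offset 15: leading byte 0xEC = 11101100 → 3-byte char #6 = EC 88 B8.
Leading byte 0xEC = 11101100 matches 1110xxxx → 3-byte sequence.
Byte 1: 0xEC = 11101100, payload 1100 (4 bits).
Byte 2: 0x88 = 10001000 (10xxxxxx ✓), payload 001000.
Byte 3: 0xB8 = 10111000 (10xxxxxx ✓), payload 111000.
Concatenate: 1100001000111000 = 0xC238 (16 bits → U+C238).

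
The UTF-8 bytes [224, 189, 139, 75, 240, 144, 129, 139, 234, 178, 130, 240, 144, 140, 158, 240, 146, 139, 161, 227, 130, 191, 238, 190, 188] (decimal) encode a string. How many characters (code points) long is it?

8

Byte at offset 0: 0xE0 = 11100000 → 3-byte char (#1). Advance 3.
Byte at offset 3: 0x4B = 01001011 → 1-byte char (#2). Advance 1.
Byte at offset 4: 0xF0 = 11110000 → 4-byte char (#3). Advance 4.
Byte at offset 8: 0xEA = 11101010 → 3-byte char (#4). Advance 3.
Byte at offset 11: 0xF0 = 11110000 → 4-byte char (#5). Advance 4.
Byte at offset 15: 0xF0 = 11110000 → 4-byte char (#6). Advance 4.
Byte at offset 19: 0xE3 = 11100011 → 3-byte char (#7). Advance 3.
Byte at offset 22: 0xEE = 11101110 → 3-byte char (#8). Advance 3.
Reached end at offset 25 after 8 code points.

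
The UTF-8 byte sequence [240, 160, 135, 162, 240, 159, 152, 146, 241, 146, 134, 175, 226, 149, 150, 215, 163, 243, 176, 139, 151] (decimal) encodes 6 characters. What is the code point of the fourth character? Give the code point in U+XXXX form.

U+2556

Offset 0: leading byte 0xF0 = 11110000 → 4-byte char #1 = F0 A0 87 A2.
Offset 4: leading byte 0xF0 = 11110000 → 4-byte char #2 = F0 9F 98 92.
Offset 8: leading byte 0xF1 = 11110001 → 4-byte char #3 = F1 92 86 AF.
Offset 12: leading byte 0xE2 = 11100010 → 3-byte char #4 = E2 95 96.
Leading byte 0xE2 = 11100010 matches 1110xxxx → 3-byte sequence.
Byte 1: 0xE2 = 11100010, payload 0010 (4 bits).
Byte 2: 0x95 = 10010101 (10xxxxxx ✓), payload 010101.
Byte 3: 0x96 = 10010110 (10xxxxxx ✓), payload 010110.
Concatenate: 0010010101010110 = 0x2556 (16 bits → U+2556).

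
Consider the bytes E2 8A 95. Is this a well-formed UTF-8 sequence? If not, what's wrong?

Leading byte 0xE2 = 11100010 → 3-byte form.
Continuation bytes 0x8A=10001010, 0x95=10010101 all match 10xxxxxx.
Decoded value 0x2295 is ≥ 0x800 (shortest form) and not a surrogate.

valid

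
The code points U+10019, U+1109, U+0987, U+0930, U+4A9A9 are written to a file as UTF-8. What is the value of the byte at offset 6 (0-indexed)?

0x89

U+10019 → 4-byte form F0 90 80 99 at offsets 0–3.
U+1109 → 3-byte form E1 84 89 at offsets 4–6.
Offset 6 falls in char 2's range; it's byte 3 of E1 84 89 = 0x89.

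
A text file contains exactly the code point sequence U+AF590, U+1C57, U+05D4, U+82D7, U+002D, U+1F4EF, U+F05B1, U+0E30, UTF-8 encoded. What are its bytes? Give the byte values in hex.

F2 AF 96 90 E1 B1 97 D7 94 E8 8B 97 2D F0 9F 93 AF F3 B0 96 B1 E0 B8 B0

U+AF590: 4-byte form → F2 AF 96 90.
U+1C57: 3-byte form → E1 B1 97.
U+05D4: 2-byte form → D7 94.
U+82D7: 3-byte form → E8 8B 97.
U+002D: 1-byte form → 2D.
U+1F4EF: 4-byte form → F0 9F 93 AF.
U+F05B1: 4-byte form → F3 B0 96 B1.
U+0E30: 3-byte form → E0 B8 B0.
Concatenated (24 bytes): F2 AF 96 90 E1 B1 97 D7 94 E8 8B 97 2D F0 9F 93 AF F3 B0 96 B1 E0 B8 B0.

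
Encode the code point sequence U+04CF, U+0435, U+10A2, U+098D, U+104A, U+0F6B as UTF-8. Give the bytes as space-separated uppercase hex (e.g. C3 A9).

D3 8F D0 B5 E1 82 A2 E0 A6 8D E1 81 8A E0 BD AB

U+04CF: 2-byte form → D3 8F.
U+0435: 2-byte form → D0 B5.
U+10A2: 3-byte form → E1 82 A2.
U+098D: 3-byte form → E0 A6 8D.
U+104A: 3-byte form → E1 81 8A.
U+0F6B: 3-byte form → E0 BD AB.
Concatenated (16 bytes): D3 8F D0 B5 E1 82 A2 E0 A6 8D E1 81 8A E0 BD AB.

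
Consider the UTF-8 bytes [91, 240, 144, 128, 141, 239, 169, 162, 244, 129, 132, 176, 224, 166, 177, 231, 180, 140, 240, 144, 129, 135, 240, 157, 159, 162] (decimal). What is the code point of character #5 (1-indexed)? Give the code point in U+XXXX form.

Offset 0: leading byte 0x5B = 01011011 → 1-byte char #1 = 5B.
Offset 1: leading byte 0xF0 = 11110000 → 4-byte char #2 = F0 90 80 8D.
Offset 5: leading byte 0xEF = 11101111 → 3-byte char #3 = EF A9 A2.
Offset 8: leading byte 0xF4 = 11110100 → 4-byte char #4 = F4 81 84 B0.
Offset 12: leading byte 0xE0 = 11100000 → 3-byte char #5 = E0 A6 B1.
Leading byte 0xE0 = 11100000 matches 1110xxxx → 3-byte sequence.
Byte 1: 0xE0 = 11100000, payload 0000 (4 bits).
Byte 2: 0xA6 = 10100110 (10xxxxxx ✓), payload 100110.
Byte 3: 0xB1 = 10110001 (10xxxxxx ✓), payload 110001.
Concatenate: 0000100110110001 = 0x9B1 (16 bits → U+09B1).

U+09B1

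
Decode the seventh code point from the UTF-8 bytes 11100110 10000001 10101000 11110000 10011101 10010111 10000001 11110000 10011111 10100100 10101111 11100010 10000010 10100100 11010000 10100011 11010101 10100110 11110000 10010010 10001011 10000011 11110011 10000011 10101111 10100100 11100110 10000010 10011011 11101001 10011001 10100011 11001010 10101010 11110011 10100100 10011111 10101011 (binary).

U+122C3

Offset 0: leading byte 0xE6 = 11100110 → 3-byte char #1 = E6 81 A8.
Offset 3: leading byte 0xF0 = 11110000 → 4-byte char #2 = F0 9D 97 81.
Offset 7: leading byte 0xF0 = 11110000 → 4-byte char #3 = F0 9F A4 AF.
Offset 11: leading byte 0xE2 = 11100010 → 3-byte char #4 = E2 82 A4.
Offset 14: leading byte 0xD0 = 11010000 → 2-byte char #5 = D0 A3.
Offset 16: leading byte 0xD5 = 11010101 → 2-byte char #6 = D5 A6.
Offset 18: leading byte 0xF0 = 11110000 → 4-byte char #7 = F0 92 8B 83.
Leading byte 0xF0 = 11110000 matches 11110xxx → 4-byte sequence.
Byte 1: 0xF0 = 11110000, payload 000 (3 bits).
Byte 2: 0x92 = 10010010 (10xxxxxx ✓), payload 010010.
Byte 3: 0x8B = 10001011 (10xxxxxx ✓), payload 001011.
Byte 4: 0x83 = 10000011 (10xxxxxx ✓), payload 000011.
Concatenate: 000010010001011000011 = 0x122C3 (21 bits → U+122C3).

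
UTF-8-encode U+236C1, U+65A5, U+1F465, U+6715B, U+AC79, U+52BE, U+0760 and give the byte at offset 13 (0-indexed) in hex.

U+236C1 → 4-byte form F0 A3 9B 81 at offsets 0–3.
U+65A5 → 3-byte form E6 96 A5 at offsets 4–6.
U+1F465 → 4-byte form F0 9F 91 A5 at offsets 7–10.
U+6715B → 4-byte form F1 A7 85 9B at offsets 11–14.
Offset 13 falls in char 4's range; it's byte 3 of F1 A7 85 9B = 0x85.

0x85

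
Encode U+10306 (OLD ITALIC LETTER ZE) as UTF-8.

F0 90 8C 86

U+10306 = 0x10306 = 66310 decimal. In range U+10000–U+10FFFF → 4-byte form: 11110xxx 10xxxxxx 10xxxxxx 10xxxxxx.
Binary (21 bits): 000010000001100000110.
Split 3+6+6+6: 000 | 010000 | 001100 | 000110.
Byte 1: 11110000 = 0xF0.
Byte 2: 10010000 = 0x90.
Byte 3: 10001100 = 0x8C.
Byte 4: 10000110 = 0x86.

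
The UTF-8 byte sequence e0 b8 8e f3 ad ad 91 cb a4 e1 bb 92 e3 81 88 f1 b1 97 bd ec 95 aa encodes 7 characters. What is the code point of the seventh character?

U+C56A

Offset 0: leading byte 0xE0 = 11100000 → 3-byte char #1 = E0 B8 8E.
Offset 3: leading byte 0xF3 = 11110011 → 4-byte char #2 = F3 AD AD 91.
Offset 7: leading byte 0xCB = 11001011 → 2-byte char #3 = CB A4.
Offset 9: leading byte 0xE1 = 11100001 → 3-byte char #4 = E1 BB 92.
Offset 12: leading byte 0xE3 = 11100011 → 3-byte char #5 = E3 81 88.
Offset 15: leading byte 0xF1 = 11110001 → 4-byte char #6 = F1 B1 97 BD.
Offset 19: leading byte 0xEC = 11101100 → 3-byte char #7 = EC 95 AA.
Leading byte 0xEC = 11101100 matches 1110xxxx → 3-byte sequence.
Byte 1: 0xEC = 11101100, payload 1100 (4 bits).
Byte 2: 0x95 = 10010101 (10xxxxxx ✓), payload 010101.
Byte 3: 0xAA = 10101010 (10xxxxxx ✓), payload 101010.
Concatenate: 1100010101101010 = 0xC56A (16 bits → U+C56A).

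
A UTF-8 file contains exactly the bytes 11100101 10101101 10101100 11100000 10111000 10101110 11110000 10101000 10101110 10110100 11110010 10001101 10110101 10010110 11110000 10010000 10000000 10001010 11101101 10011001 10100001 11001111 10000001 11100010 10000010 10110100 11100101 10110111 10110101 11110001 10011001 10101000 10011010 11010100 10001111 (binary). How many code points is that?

Byte at offset 0: 0xE5 = 11100101 → 3-byte char (#1). Advance 3.
Byte at offset 3: 0xE0 = 11100000 → 3-byte char (#2). Advance 3.
Byte at offset 6: 0xF0 = 11110000 → 4-byte char (#3). Advance 4.
Byte at offset 10: 0xF2 = 11110010 → 4-byte char (#4). Advance 4.
Byte at offset 14: 0xF0 = 11110000 → 4-byte char (#5). Advance 4.
Byte at offset 18: 0xED = 11101101 → 3-byte char (#6). Advance 3.
Byte at offset 21: 0xCF = 11001111 → 2-byte char (#7). Advance 2.
Byte at offset 23: 0xE2 = 11100010 → 3-byte char (#8). Advance 3.
Byte at offset 26: 0xE5 = 11100101 → 3-byte char (#9). Advance 3.
Byte at offset 29: 0xF1 = 11110001 → 4-byte char (#10). Advance 4.
Byte at offset 33: 0xD4 = 11010100 → 2-byte char (#11). Advance 2.
Reached end at offset 35 after 11 code points.

11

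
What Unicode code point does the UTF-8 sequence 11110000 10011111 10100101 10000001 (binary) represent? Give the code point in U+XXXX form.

Leading byte 0xF0 = 11110000 matches 11110xxx → 4-byte sequence.
Byte 1: 0xF0 = 11110000, payload 000 (3 bits).
Byte 2: 0x9F = 10011111 (10xxxxxx ✓), payload 011111.
Byte 3: 0xA5 = 10100101 (10xxxxxx ✓), payload 100101.
Byte 4: 0x81 = 10000001 (10xxxxxx ✓), payload 000001.
Concatenate: 000011111100101000001 = 0x1F941 (21 bits → U+1F941).

U+1F941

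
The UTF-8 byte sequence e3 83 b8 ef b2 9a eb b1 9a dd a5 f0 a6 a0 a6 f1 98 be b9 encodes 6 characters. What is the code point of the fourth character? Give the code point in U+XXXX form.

U+0765

Offset 0: leading byte 0xE3 = 11100011 → 3-byte char #1 = E3 83 B8.
Offset 3: leading byte 0xEF = 11101111 → 3-byte char #2 = EF B2 9A.
Offset 6: leading byte 0xEB = 11101011 → 3-byte char #3 = EB B1 9A.
Offset 9: leading byte 0xDD = 11011101 → 2-byte char #4 = DD A5.
Leading byte 0xDD = 11011101 matches 110xxxxx → 2-byte sequence.
Byte 1: 0xDD = 11011101, payload 11101 (5 bits).
Byte 2: 0xA5 = 10100101 (10xxxxxx ✓), payload 100101.
Concatenate: 11101100101 = 0x765 (11 bits → U+0765).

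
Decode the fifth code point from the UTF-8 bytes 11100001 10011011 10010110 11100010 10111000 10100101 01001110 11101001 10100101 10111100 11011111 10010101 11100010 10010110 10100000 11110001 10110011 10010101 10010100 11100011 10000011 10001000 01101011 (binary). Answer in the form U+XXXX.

U+07D5

Offset 0: leading byte 0xE1 = 11100001 → 3-byte char #1 = E1 9B 96.
Offset 3: leading byte 0xE2 = 11100010 → 3-byte char #2 = E2 B8 A5.
Offset 6: leading byte 0x4E = 01001110 → 1-byte char #3 = 4E.
Offset 7: leading byte 0xE9 = 11101001 → 3-byte char #4 = E9 A5 BC.
Offset 10: leading byte 0xDF = 11011111 → 2-byte char #5 = DF 95.
Leading byte 0xDF = 11011111 matches 110xxxxx → 2-byte sequence.
Byte 1: 0xDF = 11011111, payload 11111 (5 bits).
Byte 2: 0x95 = 10010101 (10xxxxxx ✓), payload 010101.
Concatenate: 11111010101 = 0x7D5 (11 bits → U+07D5).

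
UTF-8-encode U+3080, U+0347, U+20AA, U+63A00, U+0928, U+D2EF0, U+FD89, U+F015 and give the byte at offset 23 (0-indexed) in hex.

0x80

U+3080 → 3-byte form E3 82 80 at offsets 0–2.
U+0347 → 2-byte form CD 87 at offsets 3–4.
U+20AA → 3-byte form E2 82 AA at offsets 5–7.
U+63A00 → 4-byte form F1 A3 A8 80 at offsets 8–11.
U+0928 → 3-byte form E0 A4 A8 at offsets 12–14.
U+D2EF0 → 4-byte form F3 92 BB B0 at offsets 15–18.
U+FD89 → 3-byte form EF B6 89 at offsets 19–21.
U+F015 → 3-byte form EF 80 95 at offsets 22–24.
Offset 23 falls in char 8's range; it's byte 2 of EF 80 95 = 0x80.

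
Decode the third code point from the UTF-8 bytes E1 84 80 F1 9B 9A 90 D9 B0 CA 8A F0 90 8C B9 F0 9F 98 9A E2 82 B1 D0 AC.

Offset 0: leading byte 0xE1 = 11100001 → 3-byte char #1 = E1 84 80.
Offset 3: leading byte 0xF1 = 11110001 → 4-byte char #2 = F1 9B 9A 90.
Offset 7: leading byte 0xD9 = 11011001 → 2-byte char #3 = D9 B0.
Leading byte 0xD9 = 11011001 matches 110xxxxx → 2-byte sequence.
Byte 1: 0xD9 = 11011001, payload 11001 (5 bits).
Byte 2: 0xB0 = 10110000 (10xxxxxx ✓), payload 110000.
Concatenate: 11001110000 = 0x670 (11 bits → U+0670).

U+0670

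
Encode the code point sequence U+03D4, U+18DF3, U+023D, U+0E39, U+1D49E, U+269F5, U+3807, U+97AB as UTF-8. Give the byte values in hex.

U+03D4: 2-byte form → CF 94.
U+18DF3: 4-byte form → F0 98 B7 B3.
U+023D: 2-byte form → C8 BD.
U+0E39: 3-byte form → E0 B8 B9.
U+1D49E: 4-byte form → F0 9D 92 9E.
U+269F5: 4-byte form → F0 A6 A7 B5.
U+3807: 3-byte form → E3 A0 87.
U+97AB: 3-byte form → E9 9E AB.
Concatenated (25 bytes): CF 94 F0 98 B7 B3 C8 BD E0 B8 B9 F0 9D 92 9E F0 A6 A7 B5 E3 A0 87 E9 9E AB.

CF 94 F0 98 B7 B3 C8 BD E0 B8 B9 F0 9D 92 9E F0 A6 A7 B5 E3 A0 87 E9 9E AB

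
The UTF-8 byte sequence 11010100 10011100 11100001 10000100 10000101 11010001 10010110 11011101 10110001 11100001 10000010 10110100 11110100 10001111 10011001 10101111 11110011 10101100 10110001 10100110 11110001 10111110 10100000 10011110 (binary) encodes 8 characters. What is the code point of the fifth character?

U+10B4

Offset 0: leading byte 0xD4 = 11010100 → 2-byte char #1 = D4 9C.
Offset 2: leading byte 0xE1 = 11100001 → 3-byte char #2 = E1 84 85.
Offset 5: leading byte 0xD1 = 11010001 → 2-byte char #3 = D1 96.
Offset 7: leading byte 0xDD = 11011101 → 2-byte char #4 = DD B1.
Offset 9: leading byte 0xE1 = 11100001 → 3-byte char #5 = E1 82 B4.
Leading byte 0xE1 = 11100001 matches 1110xxxx → 3-byte sequence.
Byte 1: 0xE1 = 11100001, payload 0001 (4 bits).
Byte 2: 0x82 = 10000010 (10xxxxxx ✓), payload 000010.
Byte 3: 0xB4 = 10110100 (10xxxxxx ✓), payload 110100.
Concatenate: 0001000010110100 = 0x10B4 (16 bits → U+10B4).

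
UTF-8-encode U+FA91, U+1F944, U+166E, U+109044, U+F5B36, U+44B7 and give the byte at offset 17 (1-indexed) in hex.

1-indexed offset 17 is 0-indexed offset 16.
U+FA91 → 3-byte form EF AA 91 at offsets 0–2.
U+1F944 → 4-byte form F0 9F A5 84 at offsets 3–6.
U+166E → 3-byte form E1 99 AE at offsets 7–9.
U+109044 → 4-byte form F4 89 81 84 at offsets 10–13.
U+F5B36 → 4-byte form F3 B5 AC B6 at offsets 14–17.
Offset 16 falls in char 5's range; it's byte 3 of F3 B5 AC B6 = 0xAC.

0xAC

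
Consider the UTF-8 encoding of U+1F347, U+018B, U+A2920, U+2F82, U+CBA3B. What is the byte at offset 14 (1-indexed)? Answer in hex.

0xF3

1-indexed offset 14 is 0-indexed offset 13.
U+1F347 → 4-byte form F0 9F 8D 87 at offsets 0–3.
U+018B → 2-byte form C6 8B at offsets 4–5.
U+A2920 → 4-byte form F2 A2 A4 A0 at offsets 6–9.
U+2F82 → 3-byte form E2 BE 82 at offsets 10–12.
U+CBA3B → 4-byte form F3 8B A8 BB at offsets 13–16.
Offset 13 falls in char 5's range; it's byte 1 of F3 8B A8 BB = 0xF3.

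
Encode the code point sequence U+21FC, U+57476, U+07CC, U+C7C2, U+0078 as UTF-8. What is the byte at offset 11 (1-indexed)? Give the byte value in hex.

1-indexed offset 11 is 0-indexed offset 10.
U+21FC → 3-byte form E2 87 BC at offsets 0–2.
U+57476 → 4-byte form F1 97 91 B6 at offsets 3–6.
U+07CC → 2-byte form DF 8C at offsets 7–8.
U+C7C2 → 3-byte form EC 9F 82 at offsets 9–11.
Offset 10 falls in char 4's range; it's byte 2 of EC 9F 82 = 0x9F.

0x9F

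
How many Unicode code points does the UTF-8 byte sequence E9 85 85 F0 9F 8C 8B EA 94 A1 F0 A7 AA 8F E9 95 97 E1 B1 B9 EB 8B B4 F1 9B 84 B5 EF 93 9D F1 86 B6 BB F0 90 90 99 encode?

11

Byte at offset 0: 0xE9 = 11101001 → 3-byte char (#1). Advance 3.
Byte at offset 3: 0xF0 = 11110000 → 4-byte char (#2). Advance 4.
Byte at offset 7: 0xEA = 11101010 → 3-byte char (#3). Advance 3.
Byte at offset 10: 0xF0 = 11110000 → 4-byte char (#4). Advance 4.
Byte at offset 14: 0xE9 = 11101001 → 3-byte char (#5). Advance 3.
Byte at offset 17: 0xE1 = 11100001 → 3-byte char (#6). Advance 3.
Byte at offset 20: 0xEB = 11101011 → 3-byte char (#7). Advance 3.
Byte at offset 23: 0xF1 = 11110001 → 4-byte char (#8). Advance 4.
Byte at offset 27: 0xEF = 11101111 → 3-byte char (#9). Advance 3.
Byte at offset 30: 0xF1 = 11110001 → 4-byte char (#10). Advance 4.
Byte at offset 34: 0xF0 = 11110000 → 4-byte char (#11). Advance 4.
Reached end at offset 38 after 11 code points.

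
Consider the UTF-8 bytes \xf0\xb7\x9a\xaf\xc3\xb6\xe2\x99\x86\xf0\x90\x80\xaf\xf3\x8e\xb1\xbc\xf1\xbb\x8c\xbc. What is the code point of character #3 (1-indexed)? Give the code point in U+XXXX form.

Offset 0: leading byte 0xF0 = 11110000 → 4-byte char #1 = F0 B7 9A AF.
Offset 4: leading byte 0xC3 = 11000011 → 2-byte char #2 = C3 B6.
Offset 6: leading byte 0xE2 = 11100010 → 3-byte char #3 = E2 99 86.
Leading byte 0xE2 = 11100010 matches 1110xxxx → 3-byte sequence.
Byte 1: 0xE2 = 11100010, payload 0010 (4 bits).
Byte 2: 0x99 = 10011001 (10xxxxxx ✓), payload 011001.
Byte 3: 0x86 = 10000110 (10xxxxxx ✓), payload 000110.
Concatenate: 0010011001000110 = 0x2646 (16 bits → U+2646).

U+2646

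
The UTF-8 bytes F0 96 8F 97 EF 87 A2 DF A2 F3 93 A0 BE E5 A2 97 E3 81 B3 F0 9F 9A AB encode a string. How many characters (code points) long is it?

7

Byte at offset 0: 0xF0 = 11110000 → 4-byte char (#1). Advance 4.
Byte at offset 4: 0xEF = 11101111 → 3-byte char (#2). Advance 3.
Byte at offset 7: 0xDF = 11011111 → 2-byte char (#3). Advance 2.
Byte at offset 9: 0xF3 = 11110011 → 4-byte char (#4). Advance 4.
Byte at offset 13: 0xE5 = 11100101 → 3-byte char (#5). Advance 3.
Byte at offset 16: 0xE3 = 11100011 → 3-byte char (#6). Advance 3.
Byte at offset 19: 0xF0 = 11110000 → 4-byte char (#7). Advance 4.
Reached end at offset 23 after 7 code points.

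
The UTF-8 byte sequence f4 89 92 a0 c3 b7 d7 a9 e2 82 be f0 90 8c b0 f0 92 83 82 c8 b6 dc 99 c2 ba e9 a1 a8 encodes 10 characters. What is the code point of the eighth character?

Offset 0: leading byte 0xF4 = 11110100 → 4-byte char #1 = F4 89 92 A0.
Offset 4: leading byte 0xC3 = 11000011 → 2-byte char #2 = C3 B7.
Offset 6: leading byte 0xD7 = 11010111 → 2-byte char #3 = D7 A9.
Offset 8: leading byte 0xE2 = 11100010 → 3-byte char #4 = E2 82 BE.
Offset 11: leading byte 0xF0 = 11110000 → 4-byte char #5 = F0 90 8C B0.
Offset 15: leading byte 0xF0 = 11110000 → 4-byte char #6 = F0 92 83 82.
Offset 19: leading byte 0xC8 = 11001000 → 2-byte char #7 = C8 B6.
Offset 21: leading byte 0xDC = 11011100 → 2-byte char #8 = DC 99.
Leading byte 0xDC = 11011100 matches 110xxxxx → 2-byte sequence.
Byte 1: 0xDC = 11011100, payload 11100 (5 bits).
Byte 2: 0x99 = 10011001 (10xxxxxx ✓), payload 011001.
Concatenate: 11100011001 = 0x719 (11 bits → U+0719).

U+0719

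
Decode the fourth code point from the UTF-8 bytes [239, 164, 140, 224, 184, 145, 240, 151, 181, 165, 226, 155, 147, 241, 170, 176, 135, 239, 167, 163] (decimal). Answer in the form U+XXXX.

Offset 0: leading byte 0xEF = 11101111 → 3-byte char #1 = EF A4 8C.
Offset 3: leading byte 0xE0 = 11100000 → 3-byte char #2 = E0 B8 91.
Offset 6: leading byte 0xF0 = 11110000 → 4-byte char #3 = F0 97 B5 A5.
Offset 10: leading byte 0xE2 = 11100010 → 3-byte char #4 = E2 9B 93.
Leading byte 0xE2 = 11100010 matches 1110xxxx → 3-byte sequence.
Byte 1: 0xE2 = 11100010, payload 0010 (4 bits).
Byte 2: 0x9B = 10011011 (10xxxxxx ✓), payload 011011.
Byte 3: 0x93 = 10010011 (10xxxxxx ✓), payload 010011.
Concatenate: 0010011011010011 = 0x26D3 (16 bits → U+26D3).

U+26D3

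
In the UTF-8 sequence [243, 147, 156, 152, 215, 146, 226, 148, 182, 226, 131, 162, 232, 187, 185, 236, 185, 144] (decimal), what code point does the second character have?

Offset 0: leading byte 0xF3 = 11110011 → 4-byte char #1 = F3 93 9C 98.
Offset 4: leading byte 0xD7 = 11010111 → 2-byte char #2 = D7 92.
Leading byte 0xD7 = 11010111 matches 110xxxxx → 2-byte sequence.
Byte 1: 0xD7 = 11010111, payload 10111 (5 bits).
Byte 2: 0x92 = 10010010 (10xxxxxx ✓), payload 010010.
Concatenate: 10111010010 = 0x5D2 (11 bits → U+05D2).

U+05D2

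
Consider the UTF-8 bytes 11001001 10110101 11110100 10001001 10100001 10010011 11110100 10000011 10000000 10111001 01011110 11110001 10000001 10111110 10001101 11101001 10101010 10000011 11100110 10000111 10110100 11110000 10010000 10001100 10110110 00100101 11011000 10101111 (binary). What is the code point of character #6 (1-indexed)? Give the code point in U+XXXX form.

Offset 0: leading byte 0xC9 = 11001001 → 2-byte char #1 = C9 B5.
Offset 2: leading byte 0xF4 = 11110100 → 4-byte char #2 = F4 89 A1 93.
Offset 6: leading byte 0xF4 = 11110100 → 4-byte char #3 = F4 83 80 B9.
Offset 10: leading byte 0x5E = 01011110 → 1-byte char #4 = 5E.
Offset 11: leading byte 0xF1 = 11110001 → 4-byte char #5 = F1 81 BE 8D.
Offset 15: leading byte 0xE9 = 11101001 → 3-byte char #6 = E9 AA 83.
Leading byte 0xE9 = 11101001 matches 1110xxxx → 3-byte sequence.
Byte 1: 0xE9 = 11101001, payload 1001 (4 bits).
Byte 2: 0xAA = 10101010 (10xxxxxx ✓), payload 101010.
Byte 3: 0x83 = 10000011 (10xxxxxx ✓), payload 000011.
Concatenate: 1001101010000011 = 0x9A83 (16 bits → U+9A83).

U+9A83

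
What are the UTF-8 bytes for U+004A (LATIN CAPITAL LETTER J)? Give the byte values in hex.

4A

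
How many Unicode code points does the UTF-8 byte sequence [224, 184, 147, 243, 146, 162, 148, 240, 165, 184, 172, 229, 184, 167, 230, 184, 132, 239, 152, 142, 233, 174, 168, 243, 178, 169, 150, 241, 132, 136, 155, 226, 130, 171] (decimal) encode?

Byte at offset 0: 0xE0 = 11100000 → 3-byte char (#1). Advance 3.
Byte at offset 3: 0xF3 = 11110011 → 4-byte char (#2). Advance 4.
Byte at offset 7: 0xF0 = 11110000 → 4-byte char (#3). Advance 4.
Byte at offset 11: 0xE5 = 11100101 → 3-byte char (#4). Advance 3.
Byte at offset 14: 0xE6 = 11100110 → 3-byte char (#5). Advance 3.
Byte at offset 17: 0xEF = 11101111 → 3-byte char (#6). Advance 3.
Byte at offset 20: 0xE9 = 11101001 → 3-byte char (#7). Advance 3.
Byte at offset 23: 0xF3 = 11110011 → 4-byte char (#8). Advance 4.
Byte at offset 27: 0xF1 = 11110001 → 4-byte char (#9). Advance 4.
Byte at offset 31: 0xE2 = 11100010 → 3-byte char (#10). Advance 3.
Reached end at offset 34 after 10 code points.

10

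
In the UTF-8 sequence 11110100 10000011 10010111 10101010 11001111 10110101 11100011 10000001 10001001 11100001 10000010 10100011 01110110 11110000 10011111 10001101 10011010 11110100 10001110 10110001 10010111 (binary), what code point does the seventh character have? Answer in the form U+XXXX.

Offset 0: leading byte 0xF4 = 11110100 → 4-byte char #1 = F4 83 97 AA.
Offset 4: leading byte 0xCF = 11001111 → 2-byte char #2 = CF B5.
Offset 6: leading byte 0xE3 = 11100011 → 3-byte char #3 = E3 81 89.
Offset 9: leading byte 0xE1 = 11100001 → 3-byte char #4 = E1 82 A3.
Offset 12: leading byte 0x76 = 01110110 → 1-byte char #5 = 76.
Offset 13: leading byte 0xF0 = 11110000 → 4-byte char #6 = F0 9F 8D 9A.
Offset 17: leading byte 0xF4 = 11110100 → 4-byte char #7 = F4 8E B1 97.
Leading byte 0xF4 = 11110100 matches 11110xxx → 4-byte sequence.
Byte 1: 0xF4 = 11110100, payload 100 (3 bits).
Byte 2: 0x8E = 10001110 (10xxxxxx ✓), payload 001110.
Byte 3: 0xB1 = 10110001 (10xxxxxx ✓), payload 110001.
Byte 4: 0x97 = 10010111 (10xxxxxx ✓), payload 010111.
Concatenate: 100001110110001010111 = 0x10EC57 (21 bits → U+10EC57).

U+10EC57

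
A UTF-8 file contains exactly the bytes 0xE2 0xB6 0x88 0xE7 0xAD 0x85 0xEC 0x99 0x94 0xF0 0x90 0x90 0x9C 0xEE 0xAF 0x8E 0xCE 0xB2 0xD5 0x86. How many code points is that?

Byte at offset 0: 0xE2 = 11100010 → 3-byte char (#1). Advance 3.
Byte at offset 3: 0xE7 = 11100111 → 3-byte char (#2). Advance 3.
Byte at offset 6: 0xEC = 11101100 → 3-byte char (#3). Advance 3.
Byte at offset 9: 0xF0 = 11110000 → 4-byte char (#4). Advance 4.
Byte at offset 13: 0xEE = 11101110 → 3-byte char (#5). Advance 3.
Byte at offset 16: 0xCE = 11001110 → 2-byte char (#6). Advance 2.
Byte at offset 18: 0xD5 = 11010101 → 2-byte char (#7). Advance 2.
Reached end at offset 20 after 7 code points.

7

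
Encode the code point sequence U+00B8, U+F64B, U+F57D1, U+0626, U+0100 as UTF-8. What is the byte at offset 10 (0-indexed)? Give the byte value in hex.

0xA6

U+00B8 → 2-byte form C2 B8 at offsets 0–1.
U+F64B → 3-byte form EF 99 8B at offsets 2–4.
U+F57D1 → 4-byte form F3 B5 9F 91 at offsets 5–8.
U+0626 → 2-byte form D8 A6 at offsets 9–10.
Offset 10 falls in char 4's range; it's byte 2 of D8 A6 = 0xA6.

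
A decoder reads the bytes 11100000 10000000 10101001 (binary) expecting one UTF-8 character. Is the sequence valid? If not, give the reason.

Leading byte 0xE0 = 11100000 → 3-byte form.
Continuation bytes all match 10xxxxxx. Payload decodes to 0x29.
But 0x29 < 0x800, the minimum for a 3-byte sequence — this is an overlong encoding.

invalid (overlong encoding)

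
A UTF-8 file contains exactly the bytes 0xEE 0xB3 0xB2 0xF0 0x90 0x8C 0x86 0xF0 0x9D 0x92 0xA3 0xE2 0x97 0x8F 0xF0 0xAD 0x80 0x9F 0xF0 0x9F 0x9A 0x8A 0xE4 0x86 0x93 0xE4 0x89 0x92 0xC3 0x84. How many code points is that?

Byte at offset 0: 0xEE = 11101110 → 3-byte char (#1). Advance 3.
Byte at offset 3: 0xF0 = 11110000 → 4-byte char (#2). Advance 4.
Byte at offset 7: 0xF0 = 11110000 → 4-byte char (#3). Advance 4.
Byte at offset 11: 0xE2 = 11100010 → 3-byte char (#4). Advance 3.
Byte at offset 14: 0xF0 = 11110000 → 4-byte char (#5). Advance 4.
Byte at offset 18: 0xF0 = 11110000 → 4-byte char (#6). Advance 4.
Byte at offset 22: 0xE4 = 11100100 → 3-byte char (#7). Advance 3.
Byte at offset 25: 0xE4 = 11100100 → 3-byte char (#8). Advance 3.
Byte at offset 28: 0xC3 = 11000011 → 2-byte char (#9). Advance 2.
Reached end at offset 30 after 9 code points.

9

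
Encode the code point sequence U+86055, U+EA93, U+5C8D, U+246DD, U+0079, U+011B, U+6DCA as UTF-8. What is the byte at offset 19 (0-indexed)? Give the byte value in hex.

0x8A

U+86055 → 4-byte form F2 86 81 95 at offsets 0–3.
U+EA93 → 3-byte form EE AA 93 at offsets 4–6.
U+5C8D → 3-byte form E5 B2 8D at offsets 7–9.
U+246DD → 4-byte form F0 A4 9B 9D at offsets 10–13.
U+0079 → 1-byte form 79 at offsets 14–14.
U+011B → 2-byte form C4 9B at offsets 15–16.
U+6DCA → 3-byte form E6 B7 8A at offsets 17–19.
Offset 19 falls in char 7's range; it's byte 3 of E6 B7 8A = 0x8A.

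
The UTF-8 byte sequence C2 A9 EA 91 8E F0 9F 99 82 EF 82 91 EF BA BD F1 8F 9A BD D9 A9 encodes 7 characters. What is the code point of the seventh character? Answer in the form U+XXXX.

Offset 0: leading byte 0xC2 = 11000010 → 2-byte char #1 = C2 A9.
Offset 2: leading byte 0xEA = 11101010 → 3-byte char #2 = EA 91 8E.
Offset 5: leading byte 0xF0 = 11110000 → 4-byte char #3 = F0 9F 99 82.
Offset 9: leading byte 0xEF = 11101111 → 3-byte char #4 = EF 82 91.
Offset 12: leading byte 0xEF = 11101111 → 3-byte char #5 = EF BA BD.
Offset 15: leading byte 0xF1 = 11110001 → 4-byte char #6 = F1 8F 9A BD.
Offset 19: leading byte 0xD9 = 11011001 → 2-byte char #7 = D9 A9.
Leading byte 0xD9 = 11011001 matches 110xxxxx → 2-byte sequence.
Byte 1: 0xD9 = 11011001, payload 11001 (5 bits).
Byte 2: 0xA9 = 10101001 (10xxxxxx ✓), payload 101001.
Concatenate: 11001101001 = 0x669 (11 bits → U+0669).

U+0669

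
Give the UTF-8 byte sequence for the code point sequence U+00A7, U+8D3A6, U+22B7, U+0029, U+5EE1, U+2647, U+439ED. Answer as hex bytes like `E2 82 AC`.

C2 A7 F2 8D 8E A6 E2 8A B7 29 E5 BB A1 E2 99 87 F1 83 A7 AD

U+00A7: 2-byte form → C2 A7.
U+8D3A6: 4-byte form → F2 8D 8E A6.
U+22B7: 3-byte form → E2 8A B7.
U+0029: 1-byte form → 29.
U+5EE1: 3-byte form → E5 BB A1.
U+2647: 3-byte form → E2 99 87.
U+439ED: 4-byte form → F1 83 A7 AD.
Concatenated (20 bytes): C2 A7 F2 8D 8E A6 E2 8A B7 29 E5 BB A1 E2 99 87 F1 83 A7 AD.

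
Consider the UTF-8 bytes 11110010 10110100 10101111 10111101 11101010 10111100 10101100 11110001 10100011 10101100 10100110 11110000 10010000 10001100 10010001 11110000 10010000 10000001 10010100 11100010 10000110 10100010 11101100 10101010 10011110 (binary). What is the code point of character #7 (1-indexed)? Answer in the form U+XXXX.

U+CA9E

Offset 0: leading byte 0xF2 = 11110010 → 4-byte char #1 = F2 B4 AF BD.
Offset 4: leading byte 0xEA = 11101010 → 3-byte char #2 = EA BC AC.
Offset 7: leading byte 0xF1 = 11110001 → 4-byte char #3 = F1 A3 AC A6.
Offset 11: leading byte 0xF0 = 11110000 → 4-byte char #4 = F0 90 8C 91.
Offset 15: leading byte 0xF0 = 11110000 → 4-byte char #5 = F0 90 81 94.
Offset 19: leading byte 0xE2 = 11100010 → 3-byte char #6 = E2 86 A2.
Offset 22: leading byte 0xEC = 11101100 → 3-byte char #7 = EC AA 9E.
Leading byte 0xEC = 11101100 matches 1110xxxx → 3-byte sequence.
Byte 1: 0xEC = 11101100, payload 1100 (4 bits).
Byte 2: 0xAA = 10101010 (10xxxxxx ✓), payload 101010.
Byte 3: 0x9E = 10011110 (10xxxxxx ✓), payload 011110.
Concatenate: 1100101010011110 = 0xCA9E (16 bits → U+CA9E).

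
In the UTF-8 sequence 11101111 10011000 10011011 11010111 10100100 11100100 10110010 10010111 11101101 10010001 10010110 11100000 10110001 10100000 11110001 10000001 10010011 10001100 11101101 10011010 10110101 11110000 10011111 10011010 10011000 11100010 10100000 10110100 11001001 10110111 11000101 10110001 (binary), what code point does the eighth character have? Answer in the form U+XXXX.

U+1F698

Offset 0: leading byte 0xEF = 11101111 → 3-byte char #1 = EF 98 9B.
Offset 3: leading byte 0xD7 = 11010111 → 2-byte char #2 = D7 A4.
Offset 5: leading byte 0xE4 = 11100100 → 3-byte char #3 = E4 B2 97.
Offset 8: leading byte 0xED = 11101101 → 3-byte char #4 = ED 91 96.
Offset 11: leading byte 0xE0 = 11100000 → 3-byte char #5 = E0 B1 A0.
Offset 14: leading byte 0xF1 = 11110001 → 4-byte char #6 = F1 81 93 8C.
Offset 18: leading byte 0xED = 11101101 → 3-byte char #7 = ED 9A B5.
Offset 21: leading byte 0xF0 = 11110000 → 4-byte char #8 = F0 9F 9A 98.
Leading byte 0xF0 = 11110000 matches 11110xxx → 4-byte sequence.
Byte 1: 0xF0 = 11110000, payload 000 (3 bits).
Byte 2: 0x9F = 10011111 (10xxxxxx ✓), payload 011111.
Byte 3: 0x9A = 10011010 (10xxxxxx ✓), payload 011010.
Byte 4: 0x98 = 10011000 (10xxxxxx ✓), payload 011000.
Concatenate: 000011111011010011000 = 0x1F698 (21 bits → U+1F698).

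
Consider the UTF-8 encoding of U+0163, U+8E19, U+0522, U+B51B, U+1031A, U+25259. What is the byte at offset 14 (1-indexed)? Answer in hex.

1-indexed offset 14 is 0-indexed offset 13.
U+0163 → 2-byte form C5 A3 at offsets 0–1.
U+8E19 → 3-byte form E8 B8 99 at offsets 2–4.
U+0522 → 2-byte form D4 A2 at offsets 5–6.
U+B51B → 3-byte form EB 94 9B at offsets 7–9.
U+1031A → 4-byte form F0 90 8C 9A at offsets 10–13.
Offset 13 falls in char 5's range; it's byte 4 of F0 90 8C 9A = 0x9A.

0x9A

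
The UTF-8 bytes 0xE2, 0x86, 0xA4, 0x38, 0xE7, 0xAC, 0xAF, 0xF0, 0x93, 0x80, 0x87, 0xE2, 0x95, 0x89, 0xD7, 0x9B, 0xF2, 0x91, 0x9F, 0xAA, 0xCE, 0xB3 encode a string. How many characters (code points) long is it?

8

Byte at offset 0: 0xE2 = 11100010 → 3-byte char (#1). Advance 3.
Byte at offset 3: 0x38 = 00111000 → 1-byte char (#2). Advance 1.
Byte at offset 4: 0xE7 = 11100111 → 3-byte char (#3). Advance 3.
Byte at offset 7: 0xF0 = 11110000 → 4-byte char (#4). Advance 4.
Byte at offset 11: 0xE2 = 11100010 → 3-byte char (#5). Advance 3.
Byte at offset 14: 0xD7 = 11010111 → 2-byte char (#6). Advance 2.
Byte at offset 16: 0xF2 = 11110010 → 4-byte char (#7). Advance 4.
Byte at offset 20: 0xCE = 11001110 → 2-byte char (#8). Advance 2.
Reached end at offset 22 after 8 code points.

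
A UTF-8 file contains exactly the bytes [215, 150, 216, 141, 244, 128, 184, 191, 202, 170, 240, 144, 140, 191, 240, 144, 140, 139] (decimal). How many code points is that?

6

Byte at offset 0: 0xD7 = 11010111 → 2-byte char (#1). Advance 2.
Byte at offset 2: 0xD8 = 11011000 → 2-byte char (#2). Advance 2.
Byte at offset 4: 0xF4 = 11110100 → 4-byte char (#3). Advance 4.
Byte at offset 8: 0xCA = 11001010 → 2-byte char (#4). Advance 2.
Byte at offset 10: 0xF0 = 11110000 → 4-byte char (#5). Advance 4.
Byte at offset 14: 0xF0 = 11110000 → 4-byte char (#6). Advance 4.
Reached end at offset 18 after 6 code points.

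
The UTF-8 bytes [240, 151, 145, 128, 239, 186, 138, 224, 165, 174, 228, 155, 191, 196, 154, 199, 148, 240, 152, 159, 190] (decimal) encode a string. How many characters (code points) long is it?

7

Byte at offset 0: 0xF0 = 11110000 → 4-byte char (#1). Advance 4.
Byte at offset 4: 0xEF = 11101111 → 3-byte char (#2). Advance 3.
Byte at offset 7: 0xE0 = 11100000 → 3-byte char (#3). Advance 3.
Byte at offset 10: 0xE4 = 11100100 → 3-byte char (#4). Advance 3.
Byte at offset 13: 0xC4 = 11000100 → 2-byte char (#5). Advance 2.
Byte at offset 15: 0xC7 = 11000111 → 2-byte char (#6). Advance 2.
Byte at offset 17: 0xF0 = 11110000 → 4-byte char (#7). Advance 4.
Reached end at offset 21 after 7 code points.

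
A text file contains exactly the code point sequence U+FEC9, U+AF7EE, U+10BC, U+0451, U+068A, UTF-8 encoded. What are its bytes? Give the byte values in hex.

U+FEC9: 3-byte form → EF BB 89.
U+AF7EE: 4-byte form → F2 AF 9F AE.
U+10BC: 3-byte form → E1 82 BC.
U+0451: 2-byte form → D1 91.
U+068A: 2-byte form → DA 8A.
Concatenated (14 bytes): EF BB 89 F2 AF 9F AE E1 82 BC D1 91 DA 8A.

EF BB 89 F2 AF 9F AE E1 82 BC D1 91 DA 8A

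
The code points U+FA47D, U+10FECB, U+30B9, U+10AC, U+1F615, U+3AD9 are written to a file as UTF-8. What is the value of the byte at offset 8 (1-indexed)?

1-indexed offset 8 is 0-indexed offset 7.
U+FA47D → 4-byte form F3 BA 91 BD at offsets 0–3.
U+10FECB → 4-byte form F4 8F BB 8B at offsets 4–7.
Offset 7 falls in char 2's range; it's byte 4 of F4 8F BB 8B = 0x8B.

0x8B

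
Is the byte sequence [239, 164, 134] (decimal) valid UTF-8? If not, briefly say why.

Leading byte 0xEF = 11101111 → 3-byte form.
Continuation bytes 0xA4=10100100, 0x86=10000110 all match 10xxxxxx.
Decoded value 0xF906 is ≥ 0x800 (shortest form) and not a surrogate.

valid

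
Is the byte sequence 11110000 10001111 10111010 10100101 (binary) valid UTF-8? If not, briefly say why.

invalid (overlong encoding)

Leading byte 0xF0 = 11110000 → 4-byte form.
Continuation bytes all match 10xxxxxx. Payload decodes to 0xFEA5.
But 0xFEA5 < 0x10000, the minimum for a 4-byte sequence — this is an overlong encoding.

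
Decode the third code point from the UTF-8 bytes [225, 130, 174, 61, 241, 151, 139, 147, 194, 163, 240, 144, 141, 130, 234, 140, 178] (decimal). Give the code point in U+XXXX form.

Offset 0: leading byte 0xE1 = 11100001 → 3-byte char #1 = E1 82 AE.
Offset 3: leading byte 0x3D = 00111101 → 1-byte char #2 = 3D.
Offset 4: leading byte 0xF1 = 11110001 → 4-byte char #3 = F1 97 8B 93.
Leading byte 0xF1 = 11110001 matches 11110xxx → 4-byte sequence.
Byte 1: 0xF1 = 11110001, payload 001 (3 bits).
Byte 2: 0x97 = 10010111 (10xxxxxx ✓), payload 010111.
Byte 3: 0x8B = 10001011 (10xxxxxx ✓), payload 001011.
Byte 4: 0x93 = 10010011 (10xxxxxx ✓), payload 010011.
Concatenate: 001010111001011010011 = 0x572D3 (21 bits → U+572D3).

U+572D3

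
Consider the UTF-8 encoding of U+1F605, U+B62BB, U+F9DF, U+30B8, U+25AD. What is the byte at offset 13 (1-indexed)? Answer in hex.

0x82

1-indexed offset 13 is 0-indexed offset 12.
U+1F605 → 4-byte form F0 9F 98 85 at offsets 0–3.
U+B62BB → 4-byte form F2 B6 8A BB at offsets 4–7.
U+F9DF → 3-byte form EF A7 9F at offsets 8–10.
U+30B8 → 3-byte form E3 82 B8 at offsets 11–13.
Offset 12 falls in char 4's range; it's byte 2 of E3 82 B8 = 0x82.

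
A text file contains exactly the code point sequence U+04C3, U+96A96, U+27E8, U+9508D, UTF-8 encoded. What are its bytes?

D3 83 F2 96 AA 96 E2 9F A8 F2 95 82 8D

U+04C3: 2-byte form → D3 83.
U+96A96: 4-byte form → F2 96 AA 96.
U+27E8: 3-byte form → E2 9F A8.
U+9508D: 4-byte form → F2 95 82 8D.
Concatenated (13 bytes): D3 83 F2 96 AA 96 E2 9F A8 F2 95 82 8D.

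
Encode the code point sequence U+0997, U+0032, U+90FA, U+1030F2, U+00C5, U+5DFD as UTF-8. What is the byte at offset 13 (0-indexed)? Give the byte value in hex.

0xE5

U+0997 → 3-byte form E0 A6 97 at offsets 0–2.
U+0032 → 1-byte form 32 at offsets 3–3.
U+90FA → 3-byte form E9 83 BA at offsets 4–6.
U+1030F2 → 4-byte form F4 83 83 B2 at offsets 7–10.
U+00C5 → 2-byte form C3 85 at offsets 11–12.
U+5DFD → 3-byte form E5 B7 BD at offsets 13–15.
Offset 13 falls in char 6's range; it's byte 1 of E5 B7 BD = 0xE5.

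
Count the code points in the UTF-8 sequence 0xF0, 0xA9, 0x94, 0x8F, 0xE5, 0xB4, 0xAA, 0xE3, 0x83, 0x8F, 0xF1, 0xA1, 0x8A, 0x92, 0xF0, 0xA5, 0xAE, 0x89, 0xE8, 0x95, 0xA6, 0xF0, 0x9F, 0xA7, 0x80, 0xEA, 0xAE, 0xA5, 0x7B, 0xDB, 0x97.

Byte at offset 0: 0xF0 = 11110000 → 4-byte char (#1). Advance 4.
Byte at offset 4: 0xE5 = 11100101 → 3-byte char (#2). Advance 3.
Byte at offset 7: 0xE3 = 11100011 → 3-byte char (#3). Advance 3.
Byte at offset 10: 0xF1 = 11110001 → 4-byte char (#4). Advance 4.
Byte at offset 14: 0xF0 = 11110000 → 4-byte char (#5). Advance 4.
Byte at offset 18: 0xE8 = 11101000 → 3-byte char (#6). Advance 3.
Byte at offset 21: 0xF0 = 11110000 → 4-byte char (#7). Advance 4.
Byte at offset 25: 0xEA = 11101010 → 3-byte char (#8). Advance 3.
Byte at offset 28: 0x7B = 01111011 → 1-byte char (#9). Advance 1.
Byte at offset 29: 0xDB = 11011011 → 2-byte char (#10). Advance 2.
Reached end at offset 31 after 10 code points.

10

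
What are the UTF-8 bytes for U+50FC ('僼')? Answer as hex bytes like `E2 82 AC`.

E5 83 BC

U+50FC = 0x50FC = 20732 decimal. In range U+0800–U+FFFF → 3-byte form: 1110xxxx 10xxxxxx 10xxxxxx.
Binary (16 bits): 0101000011111100.
Split 4+6+6: 0101 | 000011 | 111100.
Byte 1: 11100101 = 0xE5.
Byte 2: 10000011 = 0x83.
Byte 3: 10111100 = 0xBC.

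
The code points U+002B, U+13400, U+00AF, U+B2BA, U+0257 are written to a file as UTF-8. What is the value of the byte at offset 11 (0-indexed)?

0x97

U+002B → 1-byte form 2B at offsets 0–0.
U+13400 → 4-byte form F0 93 90 80 at offsets 1–4.
U+00AF → 2-byte form C2 AF at offsets 5–6.
U+B2BA → 3-byte form EB 8A BA at offsets 7–9.
U+0257 → 2-byte form C9 97 at offsets 10–11.
Offset 11 falls in char 5's range; it's byte 2 of C9 97 = 0x97.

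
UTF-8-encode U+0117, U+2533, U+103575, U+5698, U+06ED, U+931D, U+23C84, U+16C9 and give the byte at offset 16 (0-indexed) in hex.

0x9D

U+0117 → 2-byte form C4 97 at offsets 0–1.
U+2533 → 3-byte form E2 94 B3 at offsets 2–4.
U+103575 → 4-byte form F4 83 95 B5 at offsets 5–8.
U+5698 → 3-byte form E5 9A 98 at offsets 9–11.
U+06ED → 2-byte form DB AD at offsets 12–13.
U+931D → 3-byte form E9 8C 9D at offsets 14–16.
Offset 16 falls in char 6's range; it's byte 3 of E9 8C 9D = 0x9D.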